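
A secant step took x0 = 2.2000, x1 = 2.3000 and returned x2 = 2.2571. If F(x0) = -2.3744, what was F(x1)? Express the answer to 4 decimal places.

The secant line through (2.2000, -2.3744) and (2.3000, F(x1)) crosses zero at x2 = 2.2571.
So (2.2000, -2.3744), (2.3000, F(x1)), (2.2571, 0) are collinear:
F(x1) = -2.3744 · (2.3000 − 2.2571) / (2.2000 − 2.2571) = -2.3744 · (0.042900)/(-0.057100) = 1.783919

1.7839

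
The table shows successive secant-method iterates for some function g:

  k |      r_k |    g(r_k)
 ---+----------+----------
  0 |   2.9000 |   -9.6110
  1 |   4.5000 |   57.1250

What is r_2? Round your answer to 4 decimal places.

r_2 = 4.5000 − 57.1250·(4.5000 − 2.9000) / (57.1250 − (-9.6110))
   = 4.5000 − (91.400000)/(66.736000) = 3.130424

3.1304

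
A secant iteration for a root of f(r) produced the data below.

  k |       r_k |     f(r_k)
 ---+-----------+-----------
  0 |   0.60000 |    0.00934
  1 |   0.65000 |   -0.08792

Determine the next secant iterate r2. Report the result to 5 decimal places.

r2 = 0.65000 − (-0.08792)·(0.65000 − 0.60000) / (-0.08792 − 0.00934)
   = 0.65000 − (-0.0043960)/(-0.0972600) = 0.6048016

0.60480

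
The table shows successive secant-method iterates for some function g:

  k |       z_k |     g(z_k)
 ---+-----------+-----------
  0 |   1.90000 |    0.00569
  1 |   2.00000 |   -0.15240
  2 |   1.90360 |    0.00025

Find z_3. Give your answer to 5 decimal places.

1.90376

z_3 = 1.90360 − 0.00025·(1.90360 − 2.00000) / (0.00025 − (-0.15240))
   = 1.90360 − (-0.0000241)/(0.1526500) = 1.9037579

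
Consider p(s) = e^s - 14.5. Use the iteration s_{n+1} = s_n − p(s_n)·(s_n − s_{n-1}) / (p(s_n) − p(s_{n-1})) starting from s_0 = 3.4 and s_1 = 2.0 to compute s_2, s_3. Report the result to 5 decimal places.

2.44099, 2.76571

p(3.4) = 15.4641000, p(2.0) = -7.1109439
s_2 = 2.0000000 − (-7.1109439)·(2.0000000 − 3.4000000) / (-7.1109439 − 15.4641000) = 2.0000000 − (9.9553215)/(-22.5750439) = 2.4409879
p(2.4409879) = -3.0156193
s_3 = 2.4409879 − (-3.0156193)·(2.4409879 − 2.0000000) / (-3.0156193 − (-7.1109439)) = 2.4409879 − (-1.3298517)/(4.0953246) = 2.7657123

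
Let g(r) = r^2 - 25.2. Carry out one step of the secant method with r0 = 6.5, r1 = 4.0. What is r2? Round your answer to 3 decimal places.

g(6.5) = 17.05000, g(4.0) = -9.20000
r2 = 4.00000 − (-9.20000)·(4.00000 − 6.50000) / (-9.20000 − 17.05000) = 4.00000 − (23.00000)/(-26.25000) = 4.87619

4.876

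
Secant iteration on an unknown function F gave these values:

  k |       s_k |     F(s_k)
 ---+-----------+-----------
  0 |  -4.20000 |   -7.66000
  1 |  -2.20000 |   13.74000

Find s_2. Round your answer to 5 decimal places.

-3.48411

s_2 = -2.20000 − 13.74000·(-2.20000 − (-4.20000)) / (13.74000 − (-7.66000))
   = -2.20000 − (27.4800000)/(21.4000000) = -3.4841121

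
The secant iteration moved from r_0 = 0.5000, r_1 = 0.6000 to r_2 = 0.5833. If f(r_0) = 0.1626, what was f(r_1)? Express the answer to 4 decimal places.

The secant line through (0.5000, 0.1626) and (0.6000, f(r_1)) crosses zero at r_2 = 0.5833.
So (0.5000, 0.1626), (0.6000, f(r_1)), (0.5833, 0) are collinear:
f(r_1) = 0.1626 · (0.6000 − 0.5833) / (0.5000 − 0.5833) = 0.1626 · (0.016700)/(-0.083300) = -0.032598

-0.0326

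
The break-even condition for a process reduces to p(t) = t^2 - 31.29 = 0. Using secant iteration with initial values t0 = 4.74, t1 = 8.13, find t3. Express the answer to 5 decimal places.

5.56227

p(4.74) = -8.8224000, p(8.13) = 34.8069000
t2 = 8.1300000 − 34.8069000·(8.1300000 − 4.7400000) / (34.8069000 − (-8.8224000)) = 8.1300000 − (117.9953910)/(43.6293000) = 5.4255012
p(5.4255012) = -1.8539371
t3 = 5.4255012 − (-1.8539371)·(5.4255012 − 8.1300000) / (-1.8539371 − 34.8069000) = 5.4255012 − (5.0139707)/(-36.6608371) = 5.5622676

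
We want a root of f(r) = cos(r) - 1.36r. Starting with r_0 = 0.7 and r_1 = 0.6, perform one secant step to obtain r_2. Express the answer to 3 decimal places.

0.605

f(0.7) = -0.18716, f(0.6) = 0.00934
r_2 = 0.60000 − 0.00934·(0.60000 − 0.70000) / (0.00934 − (-0.18716)) = 0.60000 − (-0.00093)/(0.19649) = 0.60475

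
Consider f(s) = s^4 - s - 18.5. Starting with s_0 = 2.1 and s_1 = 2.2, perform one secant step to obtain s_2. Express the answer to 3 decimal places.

f(2.1) = -1.15190, f(2.2) = 2.72560
s_2 = 2.20000 − 2.72560·(2.20000 − 2.10000) / (2.72560 − (-1.15190)) = 2.20000 − (0.27256)/(3.87750) = 2.12971

2.130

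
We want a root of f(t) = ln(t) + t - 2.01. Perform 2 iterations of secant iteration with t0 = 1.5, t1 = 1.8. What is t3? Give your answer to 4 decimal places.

1.5632

f(1.5) = -0.104535, f(1.8) = 0.377787
t2 = 1.800000 − 0.377787·(1.800000 − 1.500000) / (0.377787 − (-0.104535)) = 1.800000 − (0.113336)/(0.482322) = 1.565020
f(1.565020) = 0.002918
t3 = 1.565020 − 0.002918·(1.565020 − 1.800000) / (0.002918 − 0.377787) = 1.565020 − (-0.000686)/(-0.374868) = 1.563191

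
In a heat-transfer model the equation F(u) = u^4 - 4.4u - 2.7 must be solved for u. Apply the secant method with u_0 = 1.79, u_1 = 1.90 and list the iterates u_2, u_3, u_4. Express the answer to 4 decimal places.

F(1.79) = -0.309743, F(1.90) = 1.972100
u_2 = 1.900000 − 1.972100·(1.900000 − 1.790000) / (1.972100 − (-0.309743)) = 1.900000 − (0.216931)/(2.281843) = 1.804932
F(1.804932) = -0.028579
u_3 = 1.804932 − (-0.028579)·(1.804932 − 1.900000) / (-0.028579 − 1.972100) = 1.804932 − (0.002717)/(-2.000679) = 1.806290
F(1.806290) = -0.002577
u_4 = 1.806290 − (-0.002577)·(1.806290 − 1.804932) / (-0.002577 − (-0.028579)) = 1.806290 − (-0.000004)/(0.026002) = 1.806424

1.8049, 1.8063, 1.8064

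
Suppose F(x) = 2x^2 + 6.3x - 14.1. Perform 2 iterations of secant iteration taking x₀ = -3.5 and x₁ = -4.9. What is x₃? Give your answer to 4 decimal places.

F(-3.5) = -11.650000, F(-4.9) = 3.050000
x₂ = -4.900000 − 3.050000·(-4.900000 − (-3.500000)) / (3.050000 − (-11.650000)) = -4.900000 − (-4.270000)/(14.700000) = -4.609524
F(-4.609524) = -0.644580
x₃ = -4.609524 − (-0.644580)·(-4.609524 − (-4.900000)) / (-0.644580 − 3.050000) = -4.609524 − (-0.187235)/(-3.694580) = -4.660202

-4.6602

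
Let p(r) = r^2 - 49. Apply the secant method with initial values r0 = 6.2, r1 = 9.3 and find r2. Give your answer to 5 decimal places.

p(6.2) = -10.5600000, p(9.3) = 37.4900000
r2 = 9.3000000 − 37.4900000·(9.3000000 − 6.2000000) / (37.4900000 − (-10.5600000)) = 9.3000000 − (116.2190000)/(48.0500000) = 6.8812903

6.88129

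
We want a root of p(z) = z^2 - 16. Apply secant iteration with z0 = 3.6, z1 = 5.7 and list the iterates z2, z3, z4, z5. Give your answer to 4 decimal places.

p(3.6) = -3.040000, p(5.7) = 16.490000
z2 = 5.700000 − 16.490000·(5.700000 − 3.600000) / (16.490000 − (-3.040000)) = 5.700000 − (34.629000)/(19.530000) = 3.926882
p(3.926882) = -0.579600
z3 = 3.926882 − (-0.579600)·(3.926882 − 5.700000) / (-0.579600 − 16.490000) = 3.926882 − (1.027699)/(-17.069600) = 3.987088
p(3.987088) = -0.103128
z4 = 3.987088 − (-0.103128)·(3.987088 − 3.926882) / (-0.103128 − (-0.579600)) = 3.987088 − (-0.006209)/(0.476472) = 4.000119
p(4.000119) = 0.000954
z5 = 4.000119 − 0.000954·(4.000119 − 3.987088) / (0.000954 − (-0.103128)) = 4.000119 − (0.000012)/(0.104083) = 4.000000

3.9269, 3.9871, 4.0001, 4.0000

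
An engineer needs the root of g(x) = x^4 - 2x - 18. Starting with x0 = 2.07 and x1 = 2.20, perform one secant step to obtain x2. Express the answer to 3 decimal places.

g(2.07) = -3.77963, g(2.20) = 1.02560
x2 = 2.20000 − 1.02560·(2.20000 − 2.07000) / (1.02560 − (-3.77963)) = 2.20000 − (0.13333)/(4.80523) = 2.17225

2.172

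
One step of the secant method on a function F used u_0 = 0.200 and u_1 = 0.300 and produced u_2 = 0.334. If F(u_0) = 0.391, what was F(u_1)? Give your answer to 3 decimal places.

The secant line through (0.200, 0.391) and (0.300, F(u_1)) crosses zero at u_2 = 0.334.
So (0.200, 0.391), (0.300, F(u_1)), (0.334, 0) are collinear:
F(u_1) = 0.391 · (0.300 − 0.334) / (0.200 − 0.334) = 0.391 · (-0.03400)/(-0.13400) = 0.09921

0.099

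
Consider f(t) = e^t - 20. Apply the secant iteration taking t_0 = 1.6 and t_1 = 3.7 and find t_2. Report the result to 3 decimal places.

f(1.6) = -15.04697, f(3.7) = 20.44730
t_2 = 3.70000 − 20.44730·(3.70000 − 1.60000) / (20.44730 − (-15.04697)) = 3.70000 − (42.93934)/(35.49427) = 2.49025

2.490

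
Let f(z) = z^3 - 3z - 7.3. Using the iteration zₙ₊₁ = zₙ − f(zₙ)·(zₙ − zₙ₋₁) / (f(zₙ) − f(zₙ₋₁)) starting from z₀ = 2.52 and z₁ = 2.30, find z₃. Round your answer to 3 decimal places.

f(2.52) = 1.14301, f(2.30) = -2.03300
z₂ = 2.30000 − (-2.03300)·(2.30000 − 2.52000) / (-2.03300 − 1.14301) = 2.30000 − (0.44726)/(-3.17601) = 2.44082
f(2.44082) = -0.08096
z₃ = 2.44082 − (-0.08096)·(2.44082 − 2.30000) / (-0.08096 − (-2.03300)) = 2.44082 − (-0.01140)/(1.95204) = 2.44666

2.447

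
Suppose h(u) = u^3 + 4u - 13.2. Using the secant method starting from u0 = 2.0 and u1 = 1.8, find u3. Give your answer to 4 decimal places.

h(2.0) = 2.800000, h(1.8) = -0.168000
u2 = 1.800000 − (-0.168000)·(1.800000 − 2.000000) / (-0.168000 − 2.800000) = 1.800000 − (0.033600)/(-2.968000) = 1.811321
h(1.811321) = -0.011986
u3 = 1.811321 − (-0.011986)·(1.811321 − 1.800000) / (-0.011986 − (-0.168000)) = 1.811321 − (-0.000136)/(0.156014) = 1.812190

1.8122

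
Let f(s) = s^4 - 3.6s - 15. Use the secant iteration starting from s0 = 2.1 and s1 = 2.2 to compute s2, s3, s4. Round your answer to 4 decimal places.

2.1860, 2.1869, 2.1869

f(2.1) = -3.111900, f(2.2) = 0.505600
s2 = 2.200000 − 0.505600·(2.200000 − 2.100000) / (0.505600 − (-3.111900)) = 2.200000 − (0.050560)/(3.617500) = 2.186023
f(2.186023) = -0.033723
s3 = 2.186023 − (-0.033723)·(2.186023 − 2.200000) / (-0.033723 − 0.505600) = 2.186023 − (0.000471)/(-0.539323) = 2.186897
f(2.186897) = -0.000330
s4 = 2.186897 − (-0.000330)·(2.186897 − 2.186023) / (-0.000330 − (-0.033723)) = 2.186897 − (0.000000)/(0.033393) = 2.186906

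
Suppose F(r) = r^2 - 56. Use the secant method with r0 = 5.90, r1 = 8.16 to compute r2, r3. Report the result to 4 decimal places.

7.4071, 7.4800

F(5.90) = -21.190000, F(8.16) = 10.585600
r2 = 8.160000 − 10.585600·(8.160000 − 5.900000) / (10.585600 − (-21.190000)) = 8.160000 − (23.923456)/(31.775600) = 7.407112
F(7.407112) = -1.134686
r3 = 7.407112 − (-1.134686)·(7.407112 − 8.160000) / (-1.134686 − 10.585600) = 7.407112 − (0.854291)/(-11.720286) = 7.480002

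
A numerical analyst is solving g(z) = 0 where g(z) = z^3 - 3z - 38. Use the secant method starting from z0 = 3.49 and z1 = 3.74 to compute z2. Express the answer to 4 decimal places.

g(3.49) = -5.961451, g(3.74) = 3.093624
z2 = 3.740000 − 3.093624·(3.740000 − 3.490000) / (3.093624 − (-5.961451)) = 3.740000 − (0.773406)/(9.055075) = 3.654589

3.6546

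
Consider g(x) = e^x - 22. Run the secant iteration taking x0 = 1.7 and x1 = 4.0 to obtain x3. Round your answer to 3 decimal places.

2.836

g(1.7) = -16.52605, g(4.0) = 32.59815
x2 = 4.00000 − 32.59815·(4.00000 − 1.70000) / (32.59815 − (-16.52605)) = 4.00000 − (74.97575)/(49.12420) = 2.47375
g(2.47375) = -10.13312
x3 = 2.47375 − (-10.13312)·(2.47375 − 4.00000) / (-10.13312 − 32.59815) = 2.47375 − (15.46566)/(-42.73127) = 2.83568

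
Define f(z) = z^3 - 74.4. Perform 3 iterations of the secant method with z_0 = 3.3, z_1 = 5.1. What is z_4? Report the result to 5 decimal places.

f(3.3) = -38.4630000, f(5.1) = 58.2510000
z_2 = 5.1000000 − 58.2510000·(5.1000000 − 3.3000000) / (58.2510000 − (-38.4630000)) = 5.1000000 − (104.8518000)/(96.7140000) = 4.0158571
f(4.0158571) = -9.6358396
z_3 = 4.0158571 − (-9.6358396)·(4.0158571 − 5.1000000) / (-9.6358396 − 58.2510000) = 4.0158571 − (10.4466275)/(-67.8868396) = 4.1697400
f(4.1697400) = -1.9018486
z_4 = 4.1697400 − (-1.9018486)·(4.1697400 − 4.0158571) / (-1.9018486 − (-9.6358396)) = 4.1697400 − (-0.2926621)/(7.7339911) = 4.2075810

4.20758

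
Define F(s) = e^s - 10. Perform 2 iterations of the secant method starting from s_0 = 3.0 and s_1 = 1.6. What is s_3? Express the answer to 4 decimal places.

F(3.0) = 10.085537, F(1.6) = -5.046968
s_2 = 1.600000 − (-5.046968)·(1.600000 − 3.000000) / (-5.046968 − 10.085537) = 1.600000 − (7.065755)/(-15.132504) = 2.066926
F(2.066926) = -2.099503
s_3 = 2.066926 − (-2.099503)·(2.066926 − 1.600000) / (-2.099503 − (-5.046968)) = 2.066926 − (-0.980312)/(2.947464) = 2.399521

2.3995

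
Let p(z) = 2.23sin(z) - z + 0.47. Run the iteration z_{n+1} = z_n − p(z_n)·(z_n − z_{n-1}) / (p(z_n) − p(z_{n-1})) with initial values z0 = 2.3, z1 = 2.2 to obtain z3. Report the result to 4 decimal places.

2.2312

p(2.3) = -0.167077, p(2.2) = 0.072947
z2 = 2.200000 − 0.072947·(2.200000 − 2.300000) / (0.072947 − (-0.167077)) = 2.200000 − (-0.007295)/(0.240024) = 2.230391
p(2.230391) = 0.001845
z3 = 2.230391 − 0.001845·(2.230391 − 2.200000) / (0.001845 − 0.072947) = 2.230391 − (0.000056)/(-0.071102) = 2.231180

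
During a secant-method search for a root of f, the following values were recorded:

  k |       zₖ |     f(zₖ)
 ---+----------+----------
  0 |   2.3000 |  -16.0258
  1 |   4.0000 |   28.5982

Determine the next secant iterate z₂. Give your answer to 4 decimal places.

z₂ = 4.0000 − 28.5982·(4.0000 − 2.3000) / (28.5982 − (-16.0258))
   = 4.0000 − (48.616940)/(44.624000) = 2.910520

2.9105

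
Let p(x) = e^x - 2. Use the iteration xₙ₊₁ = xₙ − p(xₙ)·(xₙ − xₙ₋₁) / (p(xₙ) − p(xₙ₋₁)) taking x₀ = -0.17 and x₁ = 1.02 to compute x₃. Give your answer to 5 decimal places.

p(-0.17) = -1.1563352, p(1.02) = 0.7731948
x₂ = 1.0200000 − 0.7731948·(1.0200000 − (-0.1700000)) / (0.7731948 − (-1.1563352)) = 1.0200000 − (0.9201018)/(1.9295299) = 0.5431472
p(0.5431472) = -0.2785840
x₃ = 0.5431472 − (-0.2785840)·(0.5431472 − 1.0200000) / (-0.2785840 − 0.7731948) = 0.5431472 − (0.1328436)/(-1.0517788) = 0.6694509

0.66945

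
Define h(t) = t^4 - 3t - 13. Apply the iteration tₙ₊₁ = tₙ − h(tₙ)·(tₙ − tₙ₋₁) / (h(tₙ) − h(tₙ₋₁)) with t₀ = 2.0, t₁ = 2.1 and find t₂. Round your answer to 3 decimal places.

h(2.0) = -3.00000, h(2.1) = 0.14810
t₂ = 2.10000 − 0.14810·(2.10000 − 2.00000) / (0.14810 − (-3.00000)) = 2.10000 − (0.01481)/(3.14810) = 2.09530

2.095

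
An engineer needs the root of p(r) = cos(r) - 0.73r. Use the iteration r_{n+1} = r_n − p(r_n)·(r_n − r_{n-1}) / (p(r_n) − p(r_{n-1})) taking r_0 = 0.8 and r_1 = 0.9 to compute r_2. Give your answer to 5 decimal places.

p(0.8) = 0.1127067, p(0.9) = -0.0353900
r_2 = 0.9000000 − (-0.0353900)·(0.9000000 − 0.8000000) / (-0.0353900 − 0.1127067) = 0.9000000 − (-0.0035390)/(-0.1480967) = 0.8761034

0.87610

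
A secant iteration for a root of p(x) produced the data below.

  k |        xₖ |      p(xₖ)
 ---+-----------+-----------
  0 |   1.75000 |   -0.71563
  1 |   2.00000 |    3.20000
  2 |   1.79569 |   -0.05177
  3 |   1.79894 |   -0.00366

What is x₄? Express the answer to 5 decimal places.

1.79919

x₄ = 1.79894 − (-0.00366)·(1.79894 − 1.79569) / (-0.00366 − (-0.05177))
   = 1.79894 − (-0.0000119)/(0.0481100) = 1.7991872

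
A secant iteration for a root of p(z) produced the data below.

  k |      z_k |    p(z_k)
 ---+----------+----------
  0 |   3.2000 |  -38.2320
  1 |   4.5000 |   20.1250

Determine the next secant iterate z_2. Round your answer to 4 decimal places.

z_2 = 4.5000 − 20.1250·(4.5000 − 3.2000) / (20.1250 − (-38.2320))
   = 4.5000 − (26.162500)/(58.357000) = 4.051682

4.0517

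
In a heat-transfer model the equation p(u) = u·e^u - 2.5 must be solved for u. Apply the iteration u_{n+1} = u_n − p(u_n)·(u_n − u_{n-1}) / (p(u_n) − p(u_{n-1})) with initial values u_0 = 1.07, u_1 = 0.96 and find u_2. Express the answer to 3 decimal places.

p(1.07) = 0.61946, p(0.96) = 0.00723
u_2 = 0.96000 − 0.00723·(0.96000 − 1.07000) / (0.00723 − 0.61946) = 0.96000 − (-0.00080)/(-0.61223) = 0.95870

0.959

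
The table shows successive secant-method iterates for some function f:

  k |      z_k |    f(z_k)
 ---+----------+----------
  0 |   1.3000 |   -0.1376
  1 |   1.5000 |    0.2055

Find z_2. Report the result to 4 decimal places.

1.3802

z_2 = 1.5000 − 0.2055·(1.5000 − 1.3000) / (0.2055 − (-0.1376))
   = 1.5000 − (0.041100)/(0.343100) = 1.380210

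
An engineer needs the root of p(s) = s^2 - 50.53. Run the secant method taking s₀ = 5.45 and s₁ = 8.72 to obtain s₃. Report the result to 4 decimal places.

p(5.45) = -20.827500, p(8.72) = 25.508400
s₂ = 8.720000 − 25.508400·(8.720000 − 5.450000) / (25.508400 − (-20.827500)) = 8.720000 − (83.412468)/(46.335900) = 6.919831
p(6.919831) = -2.645944
s₃ = 6.919831 − (-2.645944)·(6.919831 − 8.720000) / (-2.645944 − 25.508400) = 6.919831 − (4.763147)/(-28.154344) = 7.089010

7.0890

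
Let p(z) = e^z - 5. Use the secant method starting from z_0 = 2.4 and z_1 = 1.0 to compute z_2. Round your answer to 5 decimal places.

1.38464

p(2.4) = 6.0231764, p(1.0) = -2.2817182
z_2 = 1.0000000 − (-2.2817182)·(1.0000000 − 2.4000000) / (-2.2817182 − 6.0231764) = 1.0000000 − (3.1944054)/(-8.3048946) = 1.3846413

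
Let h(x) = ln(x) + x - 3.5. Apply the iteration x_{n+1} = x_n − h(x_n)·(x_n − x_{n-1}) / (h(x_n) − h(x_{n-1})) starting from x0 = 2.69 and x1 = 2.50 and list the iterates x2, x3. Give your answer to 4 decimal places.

h(2.69) = 0.179541, h(2.50) = -0.083709
x2 = 2.500000 − (-0.083709)·(2.500000 − 2.690000) / (-0.083709 − 0.179541) = 2.500000 − (0.015905)/(-0.263250) = 2.560417
h(2.560417) = 0.000587
x3 = 2.560417 − 0.000587·(2.560417 − 2.500000) / (0.000587 − (-0.083709)) = 2.560417 − (0.000035)/(0.084296) = 2.559996

2.5604, 2.5600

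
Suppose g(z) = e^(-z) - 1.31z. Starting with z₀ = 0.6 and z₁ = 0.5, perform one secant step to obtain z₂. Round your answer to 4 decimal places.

g(0.6) = -0.237188, g(0.5) = -0.048469
z₂ = 0.500000 − (-0.048469)·(0.500000 − 0.600000) / (-0.048469 − (-0.237188)) = 0.500000 − (0.004847)/(0.188719) = 0.474317

0.4743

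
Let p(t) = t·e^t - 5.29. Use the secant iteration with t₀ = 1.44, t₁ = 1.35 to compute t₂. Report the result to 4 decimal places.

p(1.44) = 0.787802, p(1.35) = -0.082476
t₂ = 1.350000 − (-0.082476)·(1.350000 − 1.440000) / (-0.082476 − 0.787802) = 1.350000 − (0.007423)/(-0.870278) = 1.358529

1.3585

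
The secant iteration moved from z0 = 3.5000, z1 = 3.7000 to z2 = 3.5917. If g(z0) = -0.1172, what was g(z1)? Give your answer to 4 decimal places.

The secant line through (3.5000, -0.1172) and (3.7000, g(z1)) crosses zero at z2 = 3.5917.
So (3.5000, -0.1172), (3.7000, g(z1)), (3.5917, 0) are collinear:
g(z1) = -0.1172 · (3.7000 − 3.5917) / (3.5000 − 3.5917) = -0.1172 · (0.108300)/(-0.091700) = 0.138416

0.1384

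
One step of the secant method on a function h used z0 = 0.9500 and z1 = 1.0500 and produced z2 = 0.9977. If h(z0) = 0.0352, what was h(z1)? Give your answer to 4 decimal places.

-0.0386

The secant line through (0.9500, 0.0352) and (1.0500, h(z1)) crosses zero at z2 = 0.9977.
So (0.9500, 0.0352), (1.0500, h(z1)), (0.9977, 0) are collinear:
h(z1) = 0.0352 · (1.0500 − 0.9977) / (0.9500 − 0.9977) = 0.0352 · (0.052300)/(-0.047700) = -0.038595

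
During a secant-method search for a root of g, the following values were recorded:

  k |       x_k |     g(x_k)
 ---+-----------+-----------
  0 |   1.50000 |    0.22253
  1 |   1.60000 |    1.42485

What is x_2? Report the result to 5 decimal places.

1.48149

x_2 = 1.60000 − 1.42485·(1.60000 − 1.50000) / (1.42485 − 0.22253)
   = 1.60000 − (0.1424850)/(1.2023200) = 1.4814916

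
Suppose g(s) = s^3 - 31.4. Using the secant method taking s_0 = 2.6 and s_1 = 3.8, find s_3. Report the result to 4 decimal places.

g(2.6) = -13.824000, g(3.8) = 23.472000
s_2 = 3.800000 − 23.472000·(3.800000 − 2.600000) / (23.472000 − (-13.824000)) = 3.800000 − (28.166400)/(37.296000) = 3.044788
g(3.044788) = -3.172590
s_3 = 3.044788 − (-3.172590)·(3.044788 − 3.800000) / (-3.172590 − 23.472000) = 3.044788 − (2.395979)/(-26.644590) = 3.134711

3.1347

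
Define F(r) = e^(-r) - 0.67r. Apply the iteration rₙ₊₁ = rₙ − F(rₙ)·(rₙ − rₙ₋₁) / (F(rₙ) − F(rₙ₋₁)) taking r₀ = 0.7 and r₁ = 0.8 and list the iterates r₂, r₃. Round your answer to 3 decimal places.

F(0.7) = 0.02759, F(0.8) = -0.08667
r₂ = 0.80000 − (-0.08667)·(0.80000 − 0.70000) / (-0.08667 − 0.02759) = 0.80000 − (-0.00867)/(-0.11426) = 0.72414
F(0.72414) = -0.00044
r₃ = 0.72414 − (-0.00044)·(0.72414 − 0.80000) / (-0.00044 − (-0.08667)) = 0.72414 − (0.00003)/(0.08623) = 0.72376

0.724, 0.724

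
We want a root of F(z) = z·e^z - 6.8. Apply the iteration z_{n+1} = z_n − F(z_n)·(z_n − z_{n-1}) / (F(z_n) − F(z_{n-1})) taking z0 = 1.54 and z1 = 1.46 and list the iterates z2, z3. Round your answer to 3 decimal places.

1.506, 1.507

F(1.54) = 0.38347, F(1.46) = -0.51330
z2 = 1.46000 − (-0.51330)·(1.46000 − 1.54000) / (-0.51330 − 0.38347) = 1.46000 − (0.04106)/(-0.89677) = 1.50579
F(1.50579) = -0.01232
z3 = 1.50579 − (-0.01232)·(1.50579 − 1.46000) / (-0.01232 − (-0.51330)) = 1.50579 − (-0.00056)/(0.50098) = 1.50692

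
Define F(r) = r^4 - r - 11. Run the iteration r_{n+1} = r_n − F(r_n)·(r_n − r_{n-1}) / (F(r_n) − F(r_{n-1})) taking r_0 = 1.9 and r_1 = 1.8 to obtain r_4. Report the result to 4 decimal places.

1.8950

F(1.9) = 0.132100, F(1.8) = -2.302400
r_2 = 1.800000 − (-2.302400)·(1.800000 − 1.900000) / (-2.302400 − 0.132100) = 1.800000 − (0.230240)/(-2.434500) = 1.894574
F(1.894574) = -0.010710
r_3 = 1.894574 − (-0.010710)·(1.894574 − 1.800000) / (-0.010710 − (-2.302400)) = 1.894574 − (-0.001013)/(2.291690) = 1.895016
F(1.895016) = 0.000875
r_4 = 1.895016 − 0.000875·(1.895016 − 1.894574) / (0.000875 − (-0.010710)) = 1.895016 − (0.000000)/(0.011584) = 1.894982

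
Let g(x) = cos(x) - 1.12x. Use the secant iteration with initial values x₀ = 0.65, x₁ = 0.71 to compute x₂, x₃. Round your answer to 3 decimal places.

g(0.65) = 0.06808, g(0.71) = -0.03684
x₂ = 0.71000 − (-0.03684)·(0.71000 − 0.65000) / (-0.03684 − 0.06808) = 0.71000 − (-0.00221)/(-0.10492) = 0.68893
g(0.68893) = 0.00032
x₃ = 0.68893 − 0.00032·(0.68893 − 0.71000) / (0.00032 − (-0.03684)) = 0.68893 − (-0.00001)/(0.03716) = 0.68911

0.689, 0.689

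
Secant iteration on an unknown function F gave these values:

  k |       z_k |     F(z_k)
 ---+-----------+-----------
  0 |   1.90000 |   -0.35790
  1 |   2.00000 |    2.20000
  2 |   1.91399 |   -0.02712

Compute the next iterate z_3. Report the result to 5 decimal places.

z_3 = 1.91399 − (-0.02712)·(1.91399 − 2.00000) / (-0.02712 − 2.20000)
   = 1.91399 − (0.0023326)/(-2.2271200) = 1.9150374

1.91504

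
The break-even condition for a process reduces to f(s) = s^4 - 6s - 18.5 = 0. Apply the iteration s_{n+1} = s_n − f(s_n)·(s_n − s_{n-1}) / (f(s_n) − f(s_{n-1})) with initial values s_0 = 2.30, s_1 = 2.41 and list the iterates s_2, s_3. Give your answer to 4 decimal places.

2.3933, 2.3943

f(2.30) = -4.315900, f(2.41) = 0.774026
s_2 = 2.410000 − 0.774026·(2.410000 − 2.300000) / (0.774026 − (-4.315900)) = 2.410000 − (0.085143)/(5.089926) = 2.393272
f(2.393272) = -0.052488
s_3 = 2.393272 − (-0.052488)·(2.393272 − 2.410000) / (-0.052488 − 0.774026) = 2.393272 − (0.000878)/(-0.826514) = 2.394335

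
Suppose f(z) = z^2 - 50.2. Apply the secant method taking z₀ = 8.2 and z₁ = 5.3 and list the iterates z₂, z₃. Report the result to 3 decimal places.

6.938, 7.107

f(8.2) = 17.04000, f(5.3) = -22.11000
z₂ = 5.30000 − (-22.11000)·(5.30000 − 8.20000) / (-22.11000 − 17.04000) = 5.30000 − (64.11900)/(-39.15000) = 6.93778
f(6.93778) = -2.06724
z₃ = 6.93778 − (-2.06724)·(6.93778 − 5.30000) / (-2.06724 − (-22.11000)) = 6.93778 − (-3.38568)/(20.04276) = 7.10670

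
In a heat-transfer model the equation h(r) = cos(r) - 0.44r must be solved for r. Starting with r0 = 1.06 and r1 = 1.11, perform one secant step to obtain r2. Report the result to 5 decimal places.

h(1.06) = 0.0224721, h(1.11) = -0.0437385
r2 = 1.1100000 − (-0.0437385)·(1.1100000 − 1.0600000) / (-0.0437385 − 0.0224721) = 1.1100000 − (-0.0021869)/(-0.0662106) = 1.0769702

1.07697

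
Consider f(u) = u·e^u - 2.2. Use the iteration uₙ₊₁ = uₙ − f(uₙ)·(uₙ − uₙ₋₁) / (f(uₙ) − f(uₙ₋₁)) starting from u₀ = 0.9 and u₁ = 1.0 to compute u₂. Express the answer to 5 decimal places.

0.89730

f(0.9) = 0.0136428, f(1.0) = 0.5182818
u₂ = 1.0000000 − 0.5182818·(1.0000000 − 0.9000000) / (0.5182818 − 0.0136428) = 1.0000000 − (0.0518282)/(0.5046390) = 0.8972965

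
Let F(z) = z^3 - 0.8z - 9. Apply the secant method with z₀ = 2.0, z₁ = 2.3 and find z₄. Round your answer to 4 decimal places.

F(2.0) = -2.600000, F(2.3) = 1.327000
z₂ = 2.300000 − 1.327000·(2.300000 − 2.000000) / (1.327000 − (-2.600000)) = 2.300000 − (0.398100)/(3.927000) = 2.198625
F(2.198625) = -0.130854
z₃ = 2.198625 − (-0.130854)·(2.198625 − 2.300000) / (-0.130854 − 1.327000) = 2.198625 − (0.013265)/(-1.457854) = 2.207724
F(2.207724) = -0.005631
z₄ = 2.207724 − (-0.005631)·(2.207724 − 2.198625) / (-0.005631 − (-0.130854)) = 2.207724 − (-0.000051)/(0.125223) = 2.208133

2.2081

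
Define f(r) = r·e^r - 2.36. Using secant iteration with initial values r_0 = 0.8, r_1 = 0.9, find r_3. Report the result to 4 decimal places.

0.9305

f(0.8) = -0.579567, f(0.9) = -0.146357
r_2 = 0.900000 − (-0.146357)·(0.900000 − 0.800000) / (-0.146357 − (-0.579567)) = 0.900000 − (-0.014636)/(0.433210) = 0.933784
f(0.933784) = 0.015658
r_3 = 0.933784 − 0.015658·(0.933784 − 0.900000) / (0.015658 − (-0.146357)) = 0.933784 − (0.000529)/(0.162016) = 0.930519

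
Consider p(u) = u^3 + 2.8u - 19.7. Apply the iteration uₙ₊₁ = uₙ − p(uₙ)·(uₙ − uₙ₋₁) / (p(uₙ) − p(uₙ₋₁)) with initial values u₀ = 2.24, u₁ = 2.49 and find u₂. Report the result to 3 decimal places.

2.352

p(2.24) = -2.18858, p(2.49) = 2.71025
u₂ = 2.49000 − 2.71025·(2.49000 − 2.24000) / (2.71025 − (-2.18858)) = 2.49000 − (0.67756)/(4.89882) = 2.35169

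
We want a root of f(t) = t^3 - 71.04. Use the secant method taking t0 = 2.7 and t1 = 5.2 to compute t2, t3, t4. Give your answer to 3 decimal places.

3.762, 4.055, 4.150

f(2.7) = -51.35700, f(5.2) = 69.56800
t2 = 5.20000 − 69.56800·(5.20000 − 2.70000) / (69.56800 − (-51.35700)) = 5.20000 − (173.92000)/(120.92500) = 3.76175
f(3.76175) = -17.80823
t3 = 3.76175 − (-17.80823)·(3.76175 − 5.20000) / (-17.80823 − 69.56800) = 3.76175 − (25.61264)/(-87.37623) = 4.05488
f(4.05488) = -4.36927
t4 = 4.05488 − (-4.36927)·(4.05488 − 3.76175) / (-4.36927 − (-17.80823)) = 4.05488 − (-1.28077)/(13.43896) = 4.15019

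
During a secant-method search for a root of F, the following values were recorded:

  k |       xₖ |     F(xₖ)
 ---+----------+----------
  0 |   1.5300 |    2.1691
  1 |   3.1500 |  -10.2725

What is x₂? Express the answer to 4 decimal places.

x₂ = 3.1500 − (-10.2725)·(3.1500 − 1.5300) / (-10.2725 − 2.1691)
   = 3.1500 − (-16.641450)/(-12.441600) = 1.812435

1.8124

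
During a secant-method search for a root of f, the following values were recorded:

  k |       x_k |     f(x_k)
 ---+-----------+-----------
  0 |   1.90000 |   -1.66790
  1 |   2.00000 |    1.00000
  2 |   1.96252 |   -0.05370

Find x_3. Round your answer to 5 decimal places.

1.96443

x_3 = 1.96252 − (-0.05370)·(1.96252 − 2.00000) / (-0.05370 − 1.00000)
   = 1.96252 − (0.0020127)/(-1.0537000) = 1.9644301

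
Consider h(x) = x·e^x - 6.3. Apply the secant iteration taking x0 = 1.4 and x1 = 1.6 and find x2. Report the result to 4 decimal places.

1.4554

h(1.4) = -0.622720, h(1.6) = 1.624852
x2 = 1.600000 − 1.624852·(1.600000 − 1.400000) / (1.624852 − (-0.622720)) = 1.600000 − (0.324970)/(2.247572) = 1.455413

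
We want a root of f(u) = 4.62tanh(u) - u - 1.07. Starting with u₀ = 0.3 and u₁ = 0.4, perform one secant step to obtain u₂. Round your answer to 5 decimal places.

0.30780

f(0.3) = -0.0241357, f(0.4) = 0.2853642
u₂ = 0.4000000 − 0.2853642·(0.4000000 − 0.3000000) / (0.2853642 − (-0.0241357)) = 0.4000000 − (0.0285364)/(0.3094999) = 0.3077983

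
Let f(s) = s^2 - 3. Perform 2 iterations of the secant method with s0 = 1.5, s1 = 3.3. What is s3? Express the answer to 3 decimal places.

1.708

f(1.5) = -0.75000, f(3.3) = 7.89000
s2 = 3.30000 − 7.89000·(3.30000 − 1.50000) / (7.89000 − (-0.75000)) = 3.30000 − (14.20200)/(8.64000) = 1.65625
f(1.65625) = -0.25684
s3 = 1.65625 − (-0.25684)·(1.65625 − 3.30000) / (-0.25684 − 7.89000) = 1.65625 − (0.42217)/(-8.14684) = 1.70807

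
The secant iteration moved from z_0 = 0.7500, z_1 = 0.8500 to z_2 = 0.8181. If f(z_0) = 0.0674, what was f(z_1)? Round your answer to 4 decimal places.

-0.0316

The secant line through (0.7500, 0.0674) and (0.8500, f(z_1)) crosses zero at z_2 = 0.8181.
So (0.7500, 0.0674), (0.8500, f(z_1)), (0.8181, 0) are collinear:
f(z_1) = 0.0674 · (0.8500 − 0.8181) / (0.7500 − 0.8181) = 0.0674 · (0.031900)/(-0.068100) = -0.031572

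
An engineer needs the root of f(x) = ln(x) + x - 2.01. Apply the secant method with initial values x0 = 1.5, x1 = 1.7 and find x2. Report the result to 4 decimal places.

f(1.5) = -0.104535, f(1.7) = 0.220628
x2 = 1.700000 − 0.220628·(1.700000 − 1.500000) / (0.220628 − (-0.104535)) = 1.700000 − (0.044126)/(0.325163) = 1.564297

1.5643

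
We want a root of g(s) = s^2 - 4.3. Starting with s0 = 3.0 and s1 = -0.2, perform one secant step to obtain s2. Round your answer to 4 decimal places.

1.3214

g(3.0) = 4.700000, g(-0.2) = -4.260000
s2 = -0.200000 − (-4.260000)·(-0.200000 − 3.000000) / (-4.260000 − 4.700000) = -0.200000 − (13.632000)/(-8.960000) = 1.321429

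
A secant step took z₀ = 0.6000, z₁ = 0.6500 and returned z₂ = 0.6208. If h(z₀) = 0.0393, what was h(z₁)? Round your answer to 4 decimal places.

-0.0552

The secant line through (0.6000, 0.0393) and (0.6500, h(z₁)) crosses zero at z₂ = 0.6208.
So (0.6000, 0.0393), (0.6500, h(z₁)), (0.6208, 0) are collinear:
h(z₁) = 0.0393 · (0.6500 − 0.6208) / (0.6000 − 0.6208) = 0.0393 · (0.029200)/(-0.020800) = -0.055171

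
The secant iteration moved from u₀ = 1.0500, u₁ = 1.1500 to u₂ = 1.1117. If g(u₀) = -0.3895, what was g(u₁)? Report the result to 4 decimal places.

The secant line through (1.0500, -0.3895) and (1.1500, g(u₁)) crosses zero at u₂ = 1.1117.
So (1.0500, -0.3895), (1.1500, g(u₁)), (1.1117, 0) are collinear:
g(u₁) = -0.3895 · (1.1500 − 1.1117) / (1.0500 − 1.1117) = -0.3895 · (0.038300)/(-0.061700) = 0.241780

0.2418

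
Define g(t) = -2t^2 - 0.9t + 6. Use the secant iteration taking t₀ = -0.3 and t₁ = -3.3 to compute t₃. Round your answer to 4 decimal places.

-1.7441

g(-0.3) = 6.090000, g(-3.3) = -12.810000
t₂ = -3.300000 − (-12.810000)·(-3.300000 − (-0.300000)) / (-12.810000 − 6.090000) = -3.300000 − (38.430000)/(-18.900000) = -1.266667
g(-1.266667) = 3.931111
t₃ = -1.266667 − 3.931111·(-1.266667 − (-3.300000)) / (3.931111 − (-12.810000)) = -1.266667 − (7.993259)/(16.741111) = -1.744130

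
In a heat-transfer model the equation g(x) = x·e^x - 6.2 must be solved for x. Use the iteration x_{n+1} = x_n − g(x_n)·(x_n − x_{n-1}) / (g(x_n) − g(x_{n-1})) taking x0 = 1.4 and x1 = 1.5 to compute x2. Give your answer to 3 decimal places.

1.450

g(1.4) = -0.52272, g(1.5) = 0.52253
x2 = 1.50000 − 0.52253·(1.50000 − 1.40000) / (0.52253 − (-0.52272)) = 1.50000 − (0.05225)/(1.04525) = 1.45001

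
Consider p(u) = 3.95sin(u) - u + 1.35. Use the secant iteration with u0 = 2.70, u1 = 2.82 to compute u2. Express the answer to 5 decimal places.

p(2.70) = 0.3381505, p(2.82) = -0.2214920
u2 = 2.8200000 − (-0.2214920)·(2.8200000 − 2.7000000) / (-0.2214920 − 0.3381505) = 2.8200000 − (-0.0265790)/(-0.5596426) = 2.7725071

2.77251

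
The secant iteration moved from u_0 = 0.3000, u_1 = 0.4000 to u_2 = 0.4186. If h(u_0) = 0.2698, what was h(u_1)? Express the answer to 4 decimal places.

The secant line through (0.3000, 0.2698) and (0.4000, h(u_1)) crosses zero at u_2 = 0.4186.
So (0.3000, 0.2698), (0.4000, h(u_1)), (0.4186, 0) are collinear:
h(u_1) = 0.2698 · (0.4000 − 0.4186) / (0.3000 − 0.4186) = 0.2698 · (-0.018600)/(-0.118600) = 0.042313

0.0423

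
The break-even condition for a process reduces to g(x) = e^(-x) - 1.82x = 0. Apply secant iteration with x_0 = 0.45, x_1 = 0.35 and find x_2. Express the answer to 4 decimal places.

g(0.45) = -0.181372, g(0.35) = 0.067688
x_2 = 0.350000 − 0.067688·(0.350000 − 0.450000) / (0.067688 − (-0.181372)) = 0.350000 − (-0.006769)/(0.249060) = 0.377177

0.3772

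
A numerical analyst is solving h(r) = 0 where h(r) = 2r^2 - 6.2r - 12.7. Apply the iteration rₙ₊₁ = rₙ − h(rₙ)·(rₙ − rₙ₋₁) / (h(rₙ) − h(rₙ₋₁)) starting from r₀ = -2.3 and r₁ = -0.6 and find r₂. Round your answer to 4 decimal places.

h(-2.3) = 12.140000, h(-0.6) = -8.260000
r₂ = -0.600000 − (-8.260000)·(-0.600000 − (-2.300000)) / (-8.260000 − 12.140000) = -0.600000 − (-14.042000)/(-20.400000) = -1.288333

-1.2883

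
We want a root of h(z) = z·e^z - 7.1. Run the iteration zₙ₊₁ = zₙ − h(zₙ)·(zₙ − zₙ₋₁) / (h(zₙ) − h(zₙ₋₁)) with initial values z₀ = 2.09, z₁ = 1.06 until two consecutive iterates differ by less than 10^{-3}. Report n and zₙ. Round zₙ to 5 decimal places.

h(2.09) = 9.7974727, h(1.06) = -4.0404468
z₂ = 1.0600000 − (-4.0404468)·(-1.0300000)/(-13.8379194) = 1.3607432;  |Δ| = 0.3007432
h(1.3607432) = -1.7943398
z₃ = 1.3607432 − (-1.7943398)·(0.3007432)/(2.2461070) = 1.6009969;  |Δ| = 0.2402537
h(1.6009969) = 0.8376985
z₄ = 1.6009969 − 0.8376985·(0.2402537)/(2.6320383) = 1.5245314;  |Δ| = 0.0764655
h(1.5245314) = -0.0978416
z₅ = 1.5245314 − (-0.0978416)·(-0.0764655)/(-0.9355401) = 1.5325284;  |Δ| = 0.0079970
h(1.5325284) = -0.0045959
z₆ = 1.5325284 − (-0.0045959)·(0.0079970)/(0.0932458) = 1.5329225;  |Δ| = 0.0003942
|z₆ − z₅| = 0.0003942 < 10^{-3}

n = 6, zₙ = 1.53292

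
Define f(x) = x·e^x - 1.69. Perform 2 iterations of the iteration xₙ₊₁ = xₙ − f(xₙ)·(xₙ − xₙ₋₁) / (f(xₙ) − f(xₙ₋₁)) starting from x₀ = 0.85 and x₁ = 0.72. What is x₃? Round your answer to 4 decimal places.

0.7772

f(0.85) = 0.298700, f(0.72) = -0.210808
x₂ = 0.720000 − (-0.210808)·(0.720000 − 0.850000) / (-0.210808 − 0.298700) = 0.720000 − (0.027405)/(-0.509508) = 0.773787
f(0.773787) = -0.012459
x₃ = 0.773787 − (-0.012459)·(0.773787 − 0.720000) / (-0.012459 − (-0.210808)) = 0.773787 − (-0.000670)/(0.198349) = 0.777166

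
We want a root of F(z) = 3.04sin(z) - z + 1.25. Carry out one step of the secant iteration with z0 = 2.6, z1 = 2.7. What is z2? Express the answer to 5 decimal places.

F(2.6) = 0.2171242, F(2.7) = -0.1507652
z2 = 2.7000000 − (-0.1507652)·(2.7000000 − 2.6000000) / (-0.1507652 − 0.2171242) = 2.7000000 − (-0.0150765)/(-0.3678893) = 2.6590189

2.65902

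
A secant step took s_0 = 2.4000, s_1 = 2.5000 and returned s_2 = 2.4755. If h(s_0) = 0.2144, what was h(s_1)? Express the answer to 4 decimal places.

The secant line through (2.4000, 0.2144) and (2.5000, h(s_1)) crosses zero at s_2 = 2.4755.
So (2.4000, 0.2144), (2.5000, h(s_1)), (2.4755, 0) are collinear:
h(s_1) = 0.2144 · (2.5000 − 2.4755) / (2.4000 − 2.4755) = 0.2144 · (0.024500)/(-0.075500) = -0.069574

-0.0696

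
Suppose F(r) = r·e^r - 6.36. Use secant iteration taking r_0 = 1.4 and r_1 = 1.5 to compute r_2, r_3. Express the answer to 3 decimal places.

1.465, 1.467

F(1.4) = -0.68272, F(1.5) = 0.36253
r_2 = 1.50000 − 0.36253·(1.50000 − 1.40000) / (0.36253 − (-0.68272)) = 1.50000 − (0.03625)/(1.04525) = 1.46532
F(1.46532) = -0.01678
r_3 = 1.46532 − (-0.01678)·(1.46532 − 1.50000) / (-0.01678 − 0.36253) = 1.46532 − (0.00058)/(-0.37931) = 1.46685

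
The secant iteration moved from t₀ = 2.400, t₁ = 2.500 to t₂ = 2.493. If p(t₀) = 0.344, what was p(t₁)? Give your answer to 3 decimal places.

The secant line through (2.400, 0.344) and (2.500, p(t₁)) crosses zero at t₂ = 2.493.
So (2.400, 0.344), (2.500, p(t₁)), (2.493, 0) are collinear:
p(t₁) = 0.344 · (2.500 − 2.493) / (2.400 − 2.493) = 0.344 · (0.00700)/(-0.09300) = -0.02589

-0.026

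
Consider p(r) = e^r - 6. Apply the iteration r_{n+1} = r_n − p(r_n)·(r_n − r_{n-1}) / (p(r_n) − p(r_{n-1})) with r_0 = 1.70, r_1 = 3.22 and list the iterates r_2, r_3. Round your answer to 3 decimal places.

1.741, 1.764

p(1.70) = -0.52605, p(3.22) = 19.02812
r_2 = 3.22000 − 19.02812·(3.22000 − 1.70000) / (19.02812 − (-0.52605)) = 3.22000 − (28.92274)/(19.55417) = 1.74089
p(1.74089) = -0.29757
r_3 = 1.74089 − (-0.29757)·(1.74089 − 3.22000) / (-0.29757 − 19.02812) = 1.74089 − (0.44015)/(-19.32570) = 1.76367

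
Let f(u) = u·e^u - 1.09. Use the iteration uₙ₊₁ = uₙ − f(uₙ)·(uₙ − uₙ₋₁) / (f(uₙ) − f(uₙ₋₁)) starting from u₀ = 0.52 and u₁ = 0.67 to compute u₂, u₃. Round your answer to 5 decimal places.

f(0.52) = -0.2153456, f(0.67) = 0.2193390
u₂ = 0.6700000 − 0.2193390·(0.6700000 − 0.5200000) / (0.2193390 − (-0.2153456)) = 0.6700000 − (0.0329009)/(0.4346846) = 0.5943110
f(0.5943110) = -0.0132380
u₃ = 0.5943110 − (-0.0132380)·(0.5943110 − 0.6700000) / (-0.0132380 − 0.2193390) = 0.5943110 − (0.0010020)/(-0.2325770) = 0.5986191

0.59431, 0.59862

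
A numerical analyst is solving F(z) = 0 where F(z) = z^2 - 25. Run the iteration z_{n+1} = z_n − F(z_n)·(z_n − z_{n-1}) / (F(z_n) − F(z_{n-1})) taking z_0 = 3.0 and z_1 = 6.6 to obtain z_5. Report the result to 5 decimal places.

4.99999

F(3.0) = -16.0000000, F(6.6) = 18.5600000
z_2 = 6.6000000 − 18.5600000·(6.6000000 − 3.0000000) / (18.5600000 − (-16.0000000)) = 6.6000000 − (66.8160000)/(34.5600000) = 4.6666667
F(4.6666667) = -3.2222222
z_3 = 4.6666667 − (-3.2222222)·(4.6666667 − 6.6000000) / (-3.2222222 − 18.5600000) = 4.6666667 − (6.2296296)/(-21.7822222) = 4.9526627
F(4.9526627) = -0.4711320
z_4 = 4.9526627 − (-0.4711320)·(4.9526627 − 4.6666667) / (-0.4711320 − (-3.2222222)) = 4.9526627 − (-0.1347419)/(2.7510903) = 5.0016404
F(5.0016404) = 0.0164062
z_5 = 5.0016404 − 0.0164062·(5.0016404 − 4.9526627) / (0.0164062 − (-0.4711320)) = 5.0016404 − (0.0008035)/(0.4875382) = 4.9999922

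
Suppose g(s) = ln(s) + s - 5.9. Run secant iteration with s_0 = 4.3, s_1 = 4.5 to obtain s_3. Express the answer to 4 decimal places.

g(4.3) = -0.141385, g(4.5) = 0.104077
s_2 = 4.500000 − 0.104077·(4.500000 − 4.300000) / (0.104077 − (-0.141385)) = 4.500000 − (0.020815)/(0.245462) = 4.415199
g(4.415199) = 0.000252
s_3 = 4.415199 − 0.000252·(4.415199 − 4.500000) / (0.000252 − 0.104077) = 4.415199 − (-0.000021)/(-0.103826) = 4.414993

4.4150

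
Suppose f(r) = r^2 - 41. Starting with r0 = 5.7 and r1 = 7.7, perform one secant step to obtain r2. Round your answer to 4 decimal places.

6.3351

f(5.7) = -8.510000, f(7.7) = 18.290000
r2 = 7.700000 − 18.290000·(7.700000 − 5.700000) / (18.290000 − (-8.510000)) = 7.700000 − (36.580000)/(26.800000) = 6.335075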